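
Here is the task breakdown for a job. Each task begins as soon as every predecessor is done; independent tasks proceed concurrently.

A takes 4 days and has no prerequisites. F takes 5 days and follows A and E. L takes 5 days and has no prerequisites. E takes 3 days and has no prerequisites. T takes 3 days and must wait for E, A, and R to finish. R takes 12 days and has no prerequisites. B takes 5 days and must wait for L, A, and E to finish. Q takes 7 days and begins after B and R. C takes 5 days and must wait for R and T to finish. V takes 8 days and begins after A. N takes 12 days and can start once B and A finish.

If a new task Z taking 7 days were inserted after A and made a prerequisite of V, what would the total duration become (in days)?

22

Originally the job takes 22 days.
With Z inserted, V now waits for max(A, Z).
New critical path: L→B→N = 5+5+12 = 22 ⇒ 22 days.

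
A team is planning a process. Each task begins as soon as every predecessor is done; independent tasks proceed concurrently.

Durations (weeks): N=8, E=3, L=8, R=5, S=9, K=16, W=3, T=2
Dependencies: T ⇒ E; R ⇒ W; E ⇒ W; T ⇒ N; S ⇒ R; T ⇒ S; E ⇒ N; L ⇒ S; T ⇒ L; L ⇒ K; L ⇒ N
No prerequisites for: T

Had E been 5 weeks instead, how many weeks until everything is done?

Actual critical path: T→L→S→R→W = 2+8+9+5+3 = 27 ⇒ 27 weeks.
The longest path through E is only 13 weeks, so E has float 14.
That remains the longest chain; total 27 weeks.

27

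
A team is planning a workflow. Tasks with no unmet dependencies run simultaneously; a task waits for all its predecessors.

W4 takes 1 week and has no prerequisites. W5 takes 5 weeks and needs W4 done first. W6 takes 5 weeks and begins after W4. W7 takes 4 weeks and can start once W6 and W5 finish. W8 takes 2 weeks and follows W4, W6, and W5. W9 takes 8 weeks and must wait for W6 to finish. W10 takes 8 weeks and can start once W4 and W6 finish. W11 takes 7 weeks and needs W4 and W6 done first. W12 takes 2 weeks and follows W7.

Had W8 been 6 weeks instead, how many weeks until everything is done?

14

Critical path before the change: W4→W6→W9 = 1+5+8 = 14 giving 14 weeks.
The longest path through W8 is only 8 weeks, so W8 has float 6.
The critical path is still W4→W6→W9; finish is now 14 weeks.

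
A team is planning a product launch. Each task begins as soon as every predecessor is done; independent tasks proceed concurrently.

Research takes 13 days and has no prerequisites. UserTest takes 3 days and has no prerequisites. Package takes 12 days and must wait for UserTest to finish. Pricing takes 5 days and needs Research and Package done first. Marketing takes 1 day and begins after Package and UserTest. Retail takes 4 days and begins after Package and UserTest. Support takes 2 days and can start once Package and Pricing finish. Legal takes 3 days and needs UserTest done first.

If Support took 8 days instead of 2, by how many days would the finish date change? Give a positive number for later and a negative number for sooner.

Critical path before the change: UserTest→Package→Pricing→Support = 3+12+5+2 = 22 giving 22 days.
Support is on the critical path; changing it to 8 makes that path 28 days.
No other chain overtakes it, so the finish is 28 days.
Change in finish: 28 − 22 = +6 days.

6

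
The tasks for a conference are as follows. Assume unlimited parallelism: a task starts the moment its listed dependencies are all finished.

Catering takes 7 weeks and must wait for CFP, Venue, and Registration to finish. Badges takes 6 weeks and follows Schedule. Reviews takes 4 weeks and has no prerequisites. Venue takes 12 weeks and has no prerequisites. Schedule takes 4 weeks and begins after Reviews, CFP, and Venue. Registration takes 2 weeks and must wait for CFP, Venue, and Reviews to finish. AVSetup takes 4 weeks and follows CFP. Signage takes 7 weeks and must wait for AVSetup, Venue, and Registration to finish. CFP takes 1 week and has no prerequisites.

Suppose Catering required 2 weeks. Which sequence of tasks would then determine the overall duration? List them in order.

Venue, Schedule, Badges

The binding path is Venue→Schedule→Badges = 12+4+6 = 22; finish at 22 weeks.
The longest path through Catering is only 21 weeks, so Catering has float 1.
That remains the longest chain; total 22 weeks.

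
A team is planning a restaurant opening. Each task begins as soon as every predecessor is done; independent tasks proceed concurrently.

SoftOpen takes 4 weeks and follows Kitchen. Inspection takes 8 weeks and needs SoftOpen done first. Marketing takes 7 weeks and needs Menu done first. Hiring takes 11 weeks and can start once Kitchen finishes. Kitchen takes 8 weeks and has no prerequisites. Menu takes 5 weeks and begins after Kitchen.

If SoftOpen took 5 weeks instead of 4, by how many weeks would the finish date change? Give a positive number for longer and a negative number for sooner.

Actual critical path: Kitchen→SoftOpen→Inspection = 8+4+8 = 20 ⇒ 20 weeks.
Since SoftOpen is critical, the +1 change carries straight to that chain (now 21 weeks).
The critical path is still Kitchen→SoftOpen→Inspection; finish is now 21 weeks.
Change in finish: 21 − 20 = +1 weeks.

1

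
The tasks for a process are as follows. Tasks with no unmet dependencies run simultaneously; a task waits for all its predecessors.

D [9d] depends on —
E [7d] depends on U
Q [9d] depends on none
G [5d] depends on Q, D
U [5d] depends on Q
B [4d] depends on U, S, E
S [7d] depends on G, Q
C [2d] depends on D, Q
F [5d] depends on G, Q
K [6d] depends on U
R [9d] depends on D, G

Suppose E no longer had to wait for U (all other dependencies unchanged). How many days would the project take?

Before: longest chain Q→U→E→B = 9+5+7+4 = 25, finish 25.
Without U→E, E's earliest start moves from 14 to 0.
New critical path: Q→G→S→B = 9+5+7+4 = 25 ⇒ 25 days.

25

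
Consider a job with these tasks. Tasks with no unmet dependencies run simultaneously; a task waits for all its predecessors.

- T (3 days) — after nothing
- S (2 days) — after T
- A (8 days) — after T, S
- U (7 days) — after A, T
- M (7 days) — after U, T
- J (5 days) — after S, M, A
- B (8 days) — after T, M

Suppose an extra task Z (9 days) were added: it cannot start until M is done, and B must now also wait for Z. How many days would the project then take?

44

Originally the project takes 35 days.
With Z inserted, B now waits for max(T, M, Z).
New critical path: T→S→A→U→M→Z→B = 3+2+8+7+7+9+8 = 44 ⇒ 44 days.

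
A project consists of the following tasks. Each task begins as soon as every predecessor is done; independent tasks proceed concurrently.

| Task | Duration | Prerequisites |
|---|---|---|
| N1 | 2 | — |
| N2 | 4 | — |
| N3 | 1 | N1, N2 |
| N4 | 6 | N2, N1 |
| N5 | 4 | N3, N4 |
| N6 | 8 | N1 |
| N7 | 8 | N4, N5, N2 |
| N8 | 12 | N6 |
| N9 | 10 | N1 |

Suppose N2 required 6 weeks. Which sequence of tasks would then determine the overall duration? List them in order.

N2, N4, N5, N7

Critical path before the change: N2→N4→N5→N7 = 4+6+4+8 = 22 giving 22 weeks.
Since N2 is critical, the +2 change carries straight to that chain (now 24 weeks).
The critical path is still N2→N4→N5→N7; finish is now 24 weeks.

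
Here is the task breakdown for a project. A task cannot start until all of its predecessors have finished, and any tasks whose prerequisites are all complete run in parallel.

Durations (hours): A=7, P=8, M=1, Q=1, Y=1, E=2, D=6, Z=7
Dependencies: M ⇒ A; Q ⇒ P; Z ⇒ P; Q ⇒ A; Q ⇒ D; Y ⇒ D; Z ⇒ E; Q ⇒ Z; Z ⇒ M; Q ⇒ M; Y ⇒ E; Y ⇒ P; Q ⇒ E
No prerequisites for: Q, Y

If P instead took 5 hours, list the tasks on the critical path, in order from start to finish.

Baseline: Q→Z→P = 1+7+8 = 16 → 16 hours.
P lies on that path, so at 5 hours the path becomes 13 hours.
The binding chain switches to Q→Z→M→A = 1+7+1+7 = 16; finish 16 hours.

Q, Z, M, A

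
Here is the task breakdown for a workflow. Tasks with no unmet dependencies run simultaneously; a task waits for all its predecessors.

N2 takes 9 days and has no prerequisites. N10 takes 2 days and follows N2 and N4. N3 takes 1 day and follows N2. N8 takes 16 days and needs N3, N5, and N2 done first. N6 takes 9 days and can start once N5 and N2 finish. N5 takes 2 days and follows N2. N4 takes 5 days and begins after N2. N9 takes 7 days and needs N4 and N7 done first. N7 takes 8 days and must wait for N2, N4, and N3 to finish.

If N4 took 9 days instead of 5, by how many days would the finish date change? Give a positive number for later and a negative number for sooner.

Baseline: N2→N4→N7→N9 = 9+5+8+7 = 29 → 29 days.
N4 is on the critical path; changing it to 9 makes that path 33 days.
The critical path is still N2→N4→N7→N9; finish is now 33 days.
Change in finish: 33 − 29 = +4 days.

4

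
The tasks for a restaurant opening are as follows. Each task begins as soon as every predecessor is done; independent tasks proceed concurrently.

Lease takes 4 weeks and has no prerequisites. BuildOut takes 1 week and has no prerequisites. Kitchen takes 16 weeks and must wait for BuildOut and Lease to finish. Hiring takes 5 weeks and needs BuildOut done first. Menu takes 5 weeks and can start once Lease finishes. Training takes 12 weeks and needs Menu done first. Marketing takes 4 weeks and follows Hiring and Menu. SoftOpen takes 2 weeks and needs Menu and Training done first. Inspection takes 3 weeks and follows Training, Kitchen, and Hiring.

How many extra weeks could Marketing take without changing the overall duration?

11

The longest chain is Lease→Menu→Training→Inspection = 4+5+12+3 = 24; overall finish 24 weeks.
Longest path through Marketing: 13 weeks (earliest finish 13, latest finish 24).
Slack of Marketing = 20 − 9 = 11 weeks.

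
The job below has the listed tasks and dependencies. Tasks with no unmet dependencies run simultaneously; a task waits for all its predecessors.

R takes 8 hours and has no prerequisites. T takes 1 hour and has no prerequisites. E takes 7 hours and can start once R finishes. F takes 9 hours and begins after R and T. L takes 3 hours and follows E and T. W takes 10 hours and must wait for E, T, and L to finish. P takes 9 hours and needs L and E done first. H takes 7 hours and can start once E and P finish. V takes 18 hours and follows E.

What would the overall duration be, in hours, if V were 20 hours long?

35

The binding path is R→E→L→P→H = 8+7+3+9+7 = 34; finish at 34 hours.
V has 1 hour of float (longest path through it is 33).
Now R→E→V = 8+7+20 = 35 is longest, so the finish becomes 35 hours.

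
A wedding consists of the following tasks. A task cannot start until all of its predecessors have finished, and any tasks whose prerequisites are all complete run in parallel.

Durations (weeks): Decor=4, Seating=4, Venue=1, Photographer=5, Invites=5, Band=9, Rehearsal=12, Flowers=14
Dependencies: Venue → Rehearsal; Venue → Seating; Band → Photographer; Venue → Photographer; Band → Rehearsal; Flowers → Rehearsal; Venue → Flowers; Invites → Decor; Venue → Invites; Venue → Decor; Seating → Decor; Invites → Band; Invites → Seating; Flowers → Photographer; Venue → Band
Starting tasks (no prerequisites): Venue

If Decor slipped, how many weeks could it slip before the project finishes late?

Critical path: Venue→Invites→Band→Rehearsal = 1+5+9+12 = 27, so the finish is 27 weeks.
The longest chain containing Decor totals 14 weeks.
So Decor can slip 27 − 14 = 13 weeks.

13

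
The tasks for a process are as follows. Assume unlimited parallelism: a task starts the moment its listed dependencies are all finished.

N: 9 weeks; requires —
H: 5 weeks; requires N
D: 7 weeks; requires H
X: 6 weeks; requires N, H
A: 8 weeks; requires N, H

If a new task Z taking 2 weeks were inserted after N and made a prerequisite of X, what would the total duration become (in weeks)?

Originally the project takes 22 weeks.
With Z inserted, X now waits for max(N, H, Z).
New critical path: N→H→A = 9+5+8 = 22 ⇒ 22 weeks.

22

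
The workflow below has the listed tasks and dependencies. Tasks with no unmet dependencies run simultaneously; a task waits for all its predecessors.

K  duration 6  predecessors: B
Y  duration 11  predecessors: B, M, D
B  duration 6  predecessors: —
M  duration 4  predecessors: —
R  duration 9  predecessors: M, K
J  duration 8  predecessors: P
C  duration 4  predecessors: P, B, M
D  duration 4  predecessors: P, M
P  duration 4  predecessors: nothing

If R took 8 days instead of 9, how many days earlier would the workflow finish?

1

The binding path is B→K→R = 6+6+9 = 21; finish at 21 days.
R is on the critical path; changing it to 8 makes that path 20 days.
No other chain overtakes it, so the finish is 20 days.
Change in finish: 20 − 21 = -1 days.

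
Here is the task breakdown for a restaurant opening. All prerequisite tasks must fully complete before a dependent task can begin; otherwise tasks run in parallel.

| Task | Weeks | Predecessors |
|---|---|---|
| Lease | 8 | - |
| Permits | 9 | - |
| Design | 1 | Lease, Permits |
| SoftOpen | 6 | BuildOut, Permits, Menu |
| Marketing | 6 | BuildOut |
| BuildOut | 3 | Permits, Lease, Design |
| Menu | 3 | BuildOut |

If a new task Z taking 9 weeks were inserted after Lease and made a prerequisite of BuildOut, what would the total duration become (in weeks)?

29

Originally the schedule takes 22 weeks.
With Z inserted, BuildOut now waits for max(Permits, Lease, Design, Z).
New critical path: Lease→Z→BuildOut→Menu→SoftOpen = 8+9+3+3+6 = 29 ⇒ 29 weeks.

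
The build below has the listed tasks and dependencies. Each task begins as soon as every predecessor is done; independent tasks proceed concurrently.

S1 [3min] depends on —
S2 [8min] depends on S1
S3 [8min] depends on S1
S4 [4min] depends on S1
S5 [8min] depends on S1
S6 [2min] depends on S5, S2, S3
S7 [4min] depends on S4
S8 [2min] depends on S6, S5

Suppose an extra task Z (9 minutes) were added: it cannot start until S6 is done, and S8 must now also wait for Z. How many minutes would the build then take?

24

Originally the build takes 15 minutes.
With Z inserted, S8 now waits for max(S6, S5, Z).
New critical path: S1→S2→S6→Z→S8 = 3+8+2+9+2 = 24 ⇒ 24 minutes.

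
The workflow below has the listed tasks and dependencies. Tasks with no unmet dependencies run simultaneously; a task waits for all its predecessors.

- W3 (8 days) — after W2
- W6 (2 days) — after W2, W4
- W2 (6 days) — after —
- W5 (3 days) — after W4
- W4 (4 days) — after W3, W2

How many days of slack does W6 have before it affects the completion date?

1

Critical path: W2→W3→W4→W5 = 6+8+4+3 = 21, so the finish is 21 days.
The longest chain containing W6 totals 20 days.
Slack of W6 = 19 − 18 = 1 day.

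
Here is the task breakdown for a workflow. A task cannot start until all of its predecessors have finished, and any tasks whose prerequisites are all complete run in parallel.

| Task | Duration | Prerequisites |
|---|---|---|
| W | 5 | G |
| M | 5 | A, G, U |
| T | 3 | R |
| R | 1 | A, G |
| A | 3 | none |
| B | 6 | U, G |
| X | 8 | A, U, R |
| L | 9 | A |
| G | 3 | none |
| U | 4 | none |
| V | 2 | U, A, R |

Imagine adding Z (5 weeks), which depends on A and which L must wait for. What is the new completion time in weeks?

Originally the project takes 12 weeks.
With Z inserted, L now waits for max(A, Z).
New critical path: A→Z→L = 3+5+9 = 17 ⇒ 17 weeks.

17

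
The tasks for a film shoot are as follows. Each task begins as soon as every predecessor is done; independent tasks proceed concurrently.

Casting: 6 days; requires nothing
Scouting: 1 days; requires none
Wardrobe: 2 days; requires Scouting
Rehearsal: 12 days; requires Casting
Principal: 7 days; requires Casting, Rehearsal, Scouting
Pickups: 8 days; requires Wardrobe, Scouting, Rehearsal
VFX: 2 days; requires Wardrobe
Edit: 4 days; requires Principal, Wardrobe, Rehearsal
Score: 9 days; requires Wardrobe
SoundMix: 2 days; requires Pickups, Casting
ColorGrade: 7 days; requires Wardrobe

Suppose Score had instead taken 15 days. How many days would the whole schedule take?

Critical path before the change: Casting→Rehearsal→Principal→Edit = 6+12+7+4 = 29 giving 29 days.
The longest path through Score is only 12 days, so Score has float 17.
That remains the longest chain; total 29 days.

29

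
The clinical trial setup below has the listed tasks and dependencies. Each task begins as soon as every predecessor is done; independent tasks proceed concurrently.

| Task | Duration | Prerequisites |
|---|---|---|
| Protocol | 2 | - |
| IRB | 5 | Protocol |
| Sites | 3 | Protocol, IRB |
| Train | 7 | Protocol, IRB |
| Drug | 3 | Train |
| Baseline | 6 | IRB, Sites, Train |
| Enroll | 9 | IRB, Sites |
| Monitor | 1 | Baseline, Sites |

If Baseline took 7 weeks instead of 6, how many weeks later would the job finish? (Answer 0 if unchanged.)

Critical path before the change: Protocol→IRB→Train→Baseline→Monitor = 2+5+7+6+1 = 21 giving 21 weeks.
Baseline is on the critical path; changing it to 7 makes that path 22 weeks.
That remains the longest chain; total 22 weeks.
Change in finish: 22 − 21 = +1 weeks.

1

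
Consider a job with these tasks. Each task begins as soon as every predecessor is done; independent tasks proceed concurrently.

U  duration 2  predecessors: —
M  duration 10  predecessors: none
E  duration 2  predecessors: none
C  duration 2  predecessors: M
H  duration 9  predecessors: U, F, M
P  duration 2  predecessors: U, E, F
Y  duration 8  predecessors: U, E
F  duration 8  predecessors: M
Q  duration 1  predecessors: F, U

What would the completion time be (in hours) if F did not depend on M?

19

Original critical path: M→F→H = 10+8+9 = 27 ⇒ 27 hours.
Without M→F, F's earliest start moves from 10 to 0.
After: M→H = 10+9 = 19 → 19 hours.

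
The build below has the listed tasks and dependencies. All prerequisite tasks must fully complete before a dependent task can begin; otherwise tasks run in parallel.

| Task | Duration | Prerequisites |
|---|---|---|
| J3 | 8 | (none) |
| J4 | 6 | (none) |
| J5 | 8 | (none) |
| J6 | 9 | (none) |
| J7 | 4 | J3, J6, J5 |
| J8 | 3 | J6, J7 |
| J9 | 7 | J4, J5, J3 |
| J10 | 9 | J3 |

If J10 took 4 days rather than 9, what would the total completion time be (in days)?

16

Baseline: J3→J10 = 8+9 = 17 → 17 days.
Since J10 is critical, the -5 change carries straight to that chain (now 12 days).
The binding chain switches to J6→J7→J8 = 9+4+3 = 16; finish 16 days.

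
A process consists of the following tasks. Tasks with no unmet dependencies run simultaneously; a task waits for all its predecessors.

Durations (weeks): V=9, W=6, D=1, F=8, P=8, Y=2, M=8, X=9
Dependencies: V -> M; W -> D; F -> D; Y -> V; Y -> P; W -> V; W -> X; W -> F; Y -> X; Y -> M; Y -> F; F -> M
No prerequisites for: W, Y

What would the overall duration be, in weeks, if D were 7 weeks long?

As given, the longest chain is W→V→M = 6+9+8 = 23, so the finish is 23 weeks.
The longest path through D is only 15 weeks, so D has float 8.
That remains the longest chain; total 23 weeks.

23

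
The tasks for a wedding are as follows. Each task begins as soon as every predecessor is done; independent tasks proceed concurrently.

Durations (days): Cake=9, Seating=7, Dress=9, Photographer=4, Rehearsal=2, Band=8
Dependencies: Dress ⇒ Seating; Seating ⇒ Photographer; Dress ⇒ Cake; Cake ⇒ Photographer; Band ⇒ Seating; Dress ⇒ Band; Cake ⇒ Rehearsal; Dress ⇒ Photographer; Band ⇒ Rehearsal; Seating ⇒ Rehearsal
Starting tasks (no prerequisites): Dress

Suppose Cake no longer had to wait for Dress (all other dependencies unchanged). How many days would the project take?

28

With the dependency in place, Dress→Band→Seating→Photographer = 9+8+7+4 = 28 sets the finish at 28 days.
Without Dress→Cake, Cake's earliest start moves from 9 to 0.
The longest chain is now Dress→Band→Seating→Photographer = 9+8+7+4 = 28, so the project takes 28 days.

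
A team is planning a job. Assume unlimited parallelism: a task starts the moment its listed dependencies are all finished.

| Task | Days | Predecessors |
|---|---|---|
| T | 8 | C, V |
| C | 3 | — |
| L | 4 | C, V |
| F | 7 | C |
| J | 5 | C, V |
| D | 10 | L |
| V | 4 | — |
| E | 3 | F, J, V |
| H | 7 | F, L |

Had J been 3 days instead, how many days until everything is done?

18

Actual critical path: V→L→D = 4+4+10 = 18 ⇒ 18 days.
J is off the critical path — its longest chain is 12 days, giving 6 of slack.
That remains the longest chain; total 18 days.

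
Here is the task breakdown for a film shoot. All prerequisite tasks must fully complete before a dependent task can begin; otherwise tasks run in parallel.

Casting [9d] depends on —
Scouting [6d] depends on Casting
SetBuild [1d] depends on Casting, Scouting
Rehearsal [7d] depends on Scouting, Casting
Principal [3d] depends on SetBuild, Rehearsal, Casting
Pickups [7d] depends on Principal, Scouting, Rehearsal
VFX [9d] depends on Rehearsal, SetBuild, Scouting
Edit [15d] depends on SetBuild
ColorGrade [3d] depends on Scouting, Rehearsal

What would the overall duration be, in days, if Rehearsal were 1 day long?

Baseline: Casting→Scouting→Rehearsal→Principal→Pickups = 9+6+7+3+7 = 32 → 32 days.
Rehearsal lies on that path, so at 1 day the path becomes 26 days.
Now Casting→Scouting→SetBuild→Edit = 9+6+1+15 = 31 is longest, so the finish becomes 31 days.

31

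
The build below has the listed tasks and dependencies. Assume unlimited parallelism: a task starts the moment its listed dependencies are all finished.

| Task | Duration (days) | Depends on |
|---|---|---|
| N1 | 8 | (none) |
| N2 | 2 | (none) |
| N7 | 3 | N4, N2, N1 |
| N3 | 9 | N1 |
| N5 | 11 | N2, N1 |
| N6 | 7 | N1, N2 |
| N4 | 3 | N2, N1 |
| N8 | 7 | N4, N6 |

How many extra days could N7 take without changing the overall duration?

The longest chain is N1→N6→N8 = 8+7+7 = 22; overall finish 22 days.
N7 finishes as early as 14 and must finish by 22.
Float = 22 − 14 = 8.

8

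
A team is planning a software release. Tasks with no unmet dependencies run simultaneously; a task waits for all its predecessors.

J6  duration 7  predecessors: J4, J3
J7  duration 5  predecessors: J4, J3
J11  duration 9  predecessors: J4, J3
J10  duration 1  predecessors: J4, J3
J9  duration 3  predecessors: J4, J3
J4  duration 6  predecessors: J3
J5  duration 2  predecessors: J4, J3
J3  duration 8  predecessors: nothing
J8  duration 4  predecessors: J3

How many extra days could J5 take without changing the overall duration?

Critical path: J3→J4→J11 = 8+6+9 = 23, so the finish is 23 days.
J5 finishes as early as 16 and must finish by 23.
Slack of J5 = 21 − 14 = 7 days.

7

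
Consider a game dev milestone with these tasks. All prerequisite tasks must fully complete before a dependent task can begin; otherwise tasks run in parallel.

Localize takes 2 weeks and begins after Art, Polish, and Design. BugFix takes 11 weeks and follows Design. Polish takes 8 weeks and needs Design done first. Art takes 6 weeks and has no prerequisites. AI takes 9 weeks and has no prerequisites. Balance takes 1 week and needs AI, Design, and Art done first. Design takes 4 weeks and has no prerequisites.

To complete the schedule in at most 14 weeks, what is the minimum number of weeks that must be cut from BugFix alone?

Current finish: 15 weeks; target: 14.
BugFix is on every critical path, so each week cut from BugFix cuts the finish by one (this holds down to a finish of 14).
Need 15 − 14 = 1 week off BugFix → BugFix becomes 10 weeks, finish becomes 14.

1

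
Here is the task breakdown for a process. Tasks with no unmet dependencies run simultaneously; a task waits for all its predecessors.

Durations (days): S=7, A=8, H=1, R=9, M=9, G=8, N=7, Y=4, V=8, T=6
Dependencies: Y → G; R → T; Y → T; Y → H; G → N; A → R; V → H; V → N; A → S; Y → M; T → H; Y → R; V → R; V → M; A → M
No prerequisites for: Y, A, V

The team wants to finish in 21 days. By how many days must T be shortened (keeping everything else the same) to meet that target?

Current finish: 24 days; target: 21.
T is on every critical path, so each day cut from T cuts the finish by one (this holds down to a finish of 19).
Need 24 − 21 = 3 days off T → T becomes 3 days, finish becomes 21.

3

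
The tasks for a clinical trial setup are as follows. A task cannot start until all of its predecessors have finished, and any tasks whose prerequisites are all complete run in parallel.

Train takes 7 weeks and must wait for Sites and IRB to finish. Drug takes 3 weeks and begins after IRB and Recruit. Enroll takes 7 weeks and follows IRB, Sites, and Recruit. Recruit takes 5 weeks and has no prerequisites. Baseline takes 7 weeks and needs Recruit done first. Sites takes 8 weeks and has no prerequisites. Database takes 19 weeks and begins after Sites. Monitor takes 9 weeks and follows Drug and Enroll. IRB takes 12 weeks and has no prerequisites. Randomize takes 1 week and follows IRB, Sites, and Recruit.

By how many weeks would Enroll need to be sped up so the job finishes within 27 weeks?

1

Current finish: 28 weeks; target: 27.
Enroll is on every critical path, so each week cut from Enroll cuts the finish by one (this holds down to a finish of 27).
Need 28 − 27 = 1 week off Enroll → Enroll becomes 6 weeks, finish becomes 27.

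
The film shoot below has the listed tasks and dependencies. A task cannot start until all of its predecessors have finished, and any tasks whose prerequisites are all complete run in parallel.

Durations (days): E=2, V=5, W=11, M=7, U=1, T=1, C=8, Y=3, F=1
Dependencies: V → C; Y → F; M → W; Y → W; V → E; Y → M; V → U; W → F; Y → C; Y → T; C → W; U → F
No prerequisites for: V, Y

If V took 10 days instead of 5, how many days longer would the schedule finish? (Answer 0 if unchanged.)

5

As given, the longest chain is V→C→W→F = 5+8+11+1 = 25, so the finish is 25 days.
Since V is critical, the +5 change carries straight to that chain (now 30 days).
That remains the longest chain; total 30 days.
Change in finish: 30 − 25 = +5 days.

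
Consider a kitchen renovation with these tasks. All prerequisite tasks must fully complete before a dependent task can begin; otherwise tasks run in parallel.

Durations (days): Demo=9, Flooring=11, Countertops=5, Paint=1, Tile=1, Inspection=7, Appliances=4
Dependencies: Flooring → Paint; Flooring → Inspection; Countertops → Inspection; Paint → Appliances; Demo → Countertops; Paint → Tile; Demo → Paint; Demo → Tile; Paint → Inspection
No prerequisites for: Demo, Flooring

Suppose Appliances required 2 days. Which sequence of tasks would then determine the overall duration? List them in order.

Actual critical path: Demo→Countertops→Inspection = 9+5+7 = 21 ⇒ 21 days.
Appliances is off the critical path — its longest chain is 16 days, giving 5 of slack.
That remains the longest chain; total 21 days.

Demo, Countertops, Inspection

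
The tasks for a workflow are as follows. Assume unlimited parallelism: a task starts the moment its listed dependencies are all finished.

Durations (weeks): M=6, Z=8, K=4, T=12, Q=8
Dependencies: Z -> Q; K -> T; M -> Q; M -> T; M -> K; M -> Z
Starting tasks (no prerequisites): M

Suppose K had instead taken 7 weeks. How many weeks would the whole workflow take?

25

The binding path is M→K→T = 6+4+12 = 22; finish at 22 weeks.
K is on the critical path; changing it to 7 makes that path 25 weeks.
The critical path is still M→K→T; finish is now 25 weeks.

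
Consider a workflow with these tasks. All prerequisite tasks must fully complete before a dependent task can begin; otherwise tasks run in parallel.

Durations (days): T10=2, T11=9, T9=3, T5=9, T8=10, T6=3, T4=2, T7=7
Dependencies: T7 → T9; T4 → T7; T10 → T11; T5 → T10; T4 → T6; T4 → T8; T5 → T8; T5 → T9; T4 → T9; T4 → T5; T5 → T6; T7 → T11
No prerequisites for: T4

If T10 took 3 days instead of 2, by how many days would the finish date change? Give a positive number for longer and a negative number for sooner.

Actual critical path: T4→T5→T10→T11 = 2+9+2+9 = 22 ⇒ 22 days.
T10 is on the critical path; changing it to 3 makes that path 23 days.
The critical path is still T4→T5→T10→T11; finish is now 23 days.
Change in finish: 23 − 22 = +1 days.

1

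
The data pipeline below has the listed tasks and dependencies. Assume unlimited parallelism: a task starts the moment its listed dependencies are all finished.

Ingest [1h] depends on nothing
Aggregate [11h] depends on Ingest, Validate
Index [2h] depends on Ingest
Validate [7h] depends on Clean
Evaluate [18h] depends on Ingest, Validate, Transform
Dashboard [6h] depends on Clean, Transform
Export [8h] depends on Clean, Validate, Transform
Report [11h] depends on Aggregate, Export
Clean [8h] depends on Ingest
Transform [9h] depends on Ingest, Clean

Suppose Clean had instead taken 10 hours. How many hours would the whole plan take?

40

The binding path is Ingest→Clean→Validate→Aggregate→Report = 1+8+7+11+11 = 38; finish at 38 hours.
Clean is on the critical path; changing it to 10 makes that path 40 hours.
No other chain overtakes it, so the finish is 40 hours.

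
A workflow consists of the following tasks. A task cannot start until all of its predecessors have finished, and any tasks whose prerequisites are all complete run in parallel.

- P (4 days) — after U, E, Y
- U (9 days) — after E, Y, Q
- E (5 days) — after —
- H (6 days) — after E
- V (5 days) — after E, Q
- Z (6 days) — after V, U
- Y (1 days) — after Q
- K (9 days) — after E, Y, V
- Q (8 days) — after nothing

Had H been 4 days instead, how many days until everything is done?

Actual critical path: Q→Y→U→Z = 8+1+9+6 = 24 ⇒ 24 days.
H is off the critical path — its longest chain is 11 days, giving 13 of slack.
The critical path is still Q→Y→U→Z; finish is now 24 days.

24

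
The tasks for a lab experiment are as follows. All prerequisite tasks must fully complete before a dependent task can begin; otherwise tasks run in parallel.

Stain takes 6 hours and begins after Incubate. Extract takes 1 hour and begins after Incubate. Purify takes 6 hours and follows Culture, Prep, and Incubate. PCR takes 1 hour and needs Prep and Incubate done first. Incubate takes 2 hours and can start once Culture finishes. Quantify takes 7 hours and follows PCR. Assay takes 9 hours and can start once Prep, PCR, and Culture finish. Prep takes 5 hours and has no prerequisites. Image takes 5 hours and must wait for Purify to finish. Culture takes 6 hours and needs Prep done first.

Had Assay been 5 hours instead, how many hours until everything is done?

24

As given, the longest chain is Prep→Culture→Incubate→Purify→Image = 5+6+2+6+5 = 24, so the finish is 24 hours.
The longest path through Assay is only 23 hours, so Assay has float 1.
No other chain overtakes it, so the finish is 24 hours.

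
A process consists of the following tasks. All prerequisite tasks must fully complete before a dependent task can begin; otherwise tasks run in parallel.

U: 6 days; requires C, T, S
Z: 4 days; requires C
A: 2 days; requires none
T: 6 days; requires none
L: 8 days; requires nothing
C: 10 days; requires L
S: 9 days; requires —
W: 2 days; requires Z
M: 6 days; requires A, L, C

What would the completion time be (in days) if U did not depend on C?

24

With the dependency in place, L→C→Z→W = 8+10+4+2 = 24 sets the finish at 24 days.
Without C→U, U's earliest start moves from 18 to 9.
The longest chain is now L→C→Z→W = 8+10+4+2 = 24, so the plan takes 24 days.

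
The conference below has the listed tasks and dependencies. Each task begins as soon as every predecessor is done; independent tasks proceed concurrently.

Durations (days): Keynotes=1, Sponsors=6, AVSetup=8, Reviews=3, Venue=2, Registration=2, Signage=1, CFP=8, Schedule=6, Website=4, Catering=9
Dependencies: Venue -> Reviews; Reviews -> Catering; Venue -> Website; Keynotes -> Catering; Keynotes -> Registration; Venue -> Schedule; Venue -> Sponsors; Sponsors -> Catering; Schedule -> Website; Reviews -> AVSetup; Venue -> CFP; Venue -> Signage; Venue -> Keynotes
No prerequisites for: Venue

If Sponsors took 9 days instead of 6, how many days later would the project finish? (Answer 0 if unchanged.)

The binding path is Venue→Sponsors→Catering = 2+6+9 = 17; finish at 17 days.
Sponsors is on the critical path; changing it to 9 makes that path 20 days.
No other chain overtakes it, so the finish is 20 days.
Change in finish: 20 − 17 = +3 days.

3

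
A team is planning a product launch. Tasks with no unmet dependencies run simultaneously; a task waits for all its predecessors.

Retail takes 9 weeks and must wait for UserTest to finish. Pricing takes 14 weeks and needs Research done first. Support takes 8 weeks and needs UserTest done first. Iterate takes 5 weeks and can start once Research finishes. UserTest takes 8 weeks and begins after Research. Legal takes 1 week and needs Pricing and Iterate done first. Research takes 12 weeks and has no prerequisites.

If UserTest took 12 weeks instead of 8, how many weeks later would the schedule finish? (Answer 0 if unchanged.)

As given, the longest chain is Research→UserTest→Retail = 12+8+9 = 29, so the finish is 29 weeks.
UserTest lies on that path, so at 12 weeks the path becomes 33 weeks.
That remains the longest chain; total 33 weeks.
Change in finish: 33 − 29 = +4 weeks.

4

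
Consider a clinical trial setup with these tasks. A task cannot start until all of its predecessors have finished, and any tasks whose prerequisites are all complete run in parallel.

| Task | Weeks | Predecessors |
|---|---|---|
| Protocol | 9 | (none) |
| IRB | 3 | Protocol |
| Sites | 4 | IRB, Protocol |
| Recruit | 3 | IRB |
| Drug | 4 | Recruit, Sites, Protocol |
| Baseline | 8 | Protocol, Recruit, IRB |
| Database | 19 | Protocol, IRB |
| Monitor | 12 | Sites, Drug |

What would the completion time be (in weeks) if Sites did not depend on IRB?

31

With the dependency in place, Protocol→IRB→Sites→Drug→Monitor = 9+3+4+4+12 = 32 sets the finish at 32 weeks.
Without IRB→Sites, Sites's earliest start moves from 12 to 9.
After: Protocol→IRB→Recruit→Drug→Monitor = 9+3+3+4+12 = 31 → 31 weeks.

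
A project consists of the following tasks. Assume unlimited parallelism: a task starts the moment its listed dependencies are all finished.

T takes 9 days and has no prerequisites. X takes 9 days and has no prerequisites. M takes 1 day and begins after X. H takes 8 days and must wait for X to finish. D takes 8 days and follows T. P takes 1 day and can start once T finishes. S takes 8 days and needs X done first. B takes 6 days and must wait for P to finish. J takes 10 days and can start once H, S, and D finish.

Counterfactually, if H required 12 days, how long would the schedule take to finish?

31

Baseline: X→H→J = 9+8+10 = 27 → 27 days.
Since H is critical, the +4 change carries straight to that chain (now 31 days).
The critical path is still X→H→J; finish is now 31 days.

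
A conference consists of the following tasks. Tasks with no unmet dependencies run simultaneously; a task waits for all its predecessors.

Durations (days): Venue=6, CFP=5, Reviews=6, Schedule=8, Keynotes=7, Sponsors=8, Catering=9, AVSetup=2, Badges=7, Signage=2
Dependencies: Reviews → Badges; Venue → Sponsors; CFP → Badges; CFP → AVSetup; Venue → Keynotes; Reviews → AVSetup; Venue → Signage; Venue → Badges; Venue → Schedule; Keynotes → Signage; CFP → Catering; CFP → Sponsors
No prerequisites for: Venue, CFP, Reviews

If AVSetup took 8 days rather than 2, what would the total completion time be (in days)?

Actual critical path: Venue→Keynotes→Signage = 6+7+2 = 15 ⇒ 15 days.
AVSetup is off the critical path — its longest chain is 8 days, giving 7 of slack.
No other chain overtakes it, so the finish is 15 days.

15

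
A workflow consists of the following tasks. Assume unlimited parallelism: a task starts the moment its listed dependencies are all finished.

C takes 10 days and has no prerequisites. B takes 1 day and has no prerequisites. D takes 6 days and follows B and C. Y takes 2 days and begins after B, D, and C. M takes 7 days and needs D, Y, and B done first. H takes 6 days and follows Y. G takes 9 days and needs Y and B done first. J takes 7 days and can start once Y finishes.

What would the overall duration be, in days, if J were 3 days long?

Actual critical path: C→D→Y→G = 10+6+2+9 = 27 ⇒ 27 days.
J is off the critical path — its longest chain is 25 days, giving 2 of slack.
That remains the longest chain; total 27 days.

27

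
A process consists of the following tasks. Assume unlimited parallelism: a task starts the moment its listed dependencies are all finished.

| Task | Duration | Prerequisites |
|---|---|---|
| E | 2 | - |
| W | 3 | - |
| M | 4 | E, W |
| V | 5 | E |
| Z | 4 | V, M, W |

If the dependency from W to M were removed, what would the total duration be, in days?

11

Before: longest chain E→V→Z = 2+5+4 = 11, finish 11.
Without W→M, M's earliest start moves from 3 to 2.
The longest chain is now E→V→Z = 2+5+4 = 11, so the schedule takes 11 days.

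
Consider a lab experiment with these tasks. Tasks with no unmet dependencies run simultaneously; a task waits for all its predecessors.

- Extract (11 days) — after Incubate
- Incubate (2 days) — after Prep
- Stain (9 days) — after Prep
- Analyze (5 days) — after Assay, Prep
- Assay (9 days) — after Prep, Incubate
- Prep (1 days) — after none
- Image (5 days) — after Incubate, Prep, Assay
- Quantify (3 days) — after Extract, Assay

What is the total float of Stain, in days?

The longest chain is Prep→Incubate→Extract→Quantify = 1+2+11+3 = 17; overall finish 17 days.
Stain finishes as early as 10 and must finish by 17.
So Stain can slip 17 − 10 = 7 days.

7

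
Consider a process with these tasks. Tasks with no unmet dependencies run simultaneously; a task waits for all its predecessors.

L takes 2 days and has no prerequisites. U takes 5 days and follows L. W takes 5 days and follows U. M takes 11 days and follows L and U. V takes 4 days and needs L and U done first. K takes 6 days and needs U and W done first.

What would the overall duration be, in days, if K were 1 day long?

18

Critical path before the change: L→U→W→K = 2+5+5+6 = 18 giving 18 days.
K is on the critical path; changing it to 1 makes that path 13 days.
The binding chain switches to L→U→M = 2+5+11 = 18; finish 18 days.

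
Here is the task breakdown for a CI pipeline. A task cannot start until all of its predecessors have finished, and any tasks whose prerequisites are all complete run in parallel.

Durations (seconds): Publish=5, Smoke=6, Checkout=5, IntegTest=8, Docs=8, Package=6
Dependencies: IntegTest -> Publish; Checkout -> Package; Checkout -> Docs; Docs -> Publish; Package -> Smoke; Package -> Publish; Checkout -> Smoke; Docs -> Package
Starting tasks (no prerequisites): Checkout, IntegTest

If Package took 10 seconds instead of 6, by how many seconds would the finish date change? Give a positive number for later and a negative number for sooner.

Baseline: Checkout→Docs→Package→Smoke = 5+8+6+6 = 25 → 25 seconds.
Package lies on that path, so at 10 seconds the path becomes 29 seconds.
No other chain overtakes it, so the finish is 29 seconds.
Change in finish: 29 − 25 = +4 seconds.

4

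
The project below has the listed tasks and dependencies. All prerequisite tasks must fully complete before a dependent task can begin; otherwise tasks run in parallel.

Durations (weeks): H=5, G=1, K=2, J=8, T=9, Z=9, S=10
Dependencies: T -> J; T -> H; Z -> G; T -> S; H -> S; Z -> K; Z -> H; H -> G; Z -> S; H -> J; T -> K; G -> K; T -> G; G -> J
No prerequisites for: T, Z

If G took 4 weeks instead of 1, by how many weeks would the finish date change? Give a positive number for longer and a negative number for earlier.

2

Baseline: T→H→S = 9+5+10 = 24 → 24 weeks.
The longest path through G is only 23 weeks, so G has float 1.
New critical path: T→H→G→J = 9+5+4+8 = 26 ⇒ 26 weeks.
Change in finish: 26 − 24 = +2 weeks.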